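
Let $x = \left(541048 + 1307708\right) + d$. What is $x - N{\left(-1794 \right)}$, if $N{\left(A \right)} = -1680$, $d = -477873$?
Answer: $1372563$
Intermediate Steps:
$x = 1370883$ ($x = \left(541048 + 1307708\right) - 477873 = 1848756 - 477873 = 1370883$)
$x - N{\left(-1794 \right)} = 1370883 - -1680 = 1370883 + 1680 = 1372563$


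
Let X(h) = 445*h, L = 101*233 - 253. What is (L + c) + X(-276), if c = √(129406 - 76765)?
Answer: -99540 + 3*√5849 ≈ -99311.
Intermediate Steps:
L = 23280 (L = 23533 - 253 = 23280)
c = 3*√5849 (c = √52641 = 3*√5849 ≈ 229.44)
(L + c) + X(-276) = (23280 + 3*√5849) + 445*(-276) = (23280 + 3*√5849) - 122820 = -99540 + 3*√5849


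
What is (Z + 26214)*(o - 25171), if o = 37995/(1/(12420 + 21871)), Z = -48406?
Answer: -28913099611808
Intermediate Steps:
o = 1302886545 (o = 37995/(1/34291) = 37995*34291 = 1302886545)
(Z + 26214)*(o - 25171) = (-48406 + 26214)*(1302886545 - 25171) = -22192*1302861374 = -28913099611808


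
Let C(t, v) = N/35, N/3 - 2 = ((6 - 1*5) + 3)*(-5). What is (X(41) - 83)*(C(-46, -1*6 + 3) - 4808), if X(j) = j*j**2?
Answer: -1655396556/5 ≈ -3.3108e+8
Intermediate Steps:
N = -54 (N = 6 + 3*(((6 - 1*5) + 3)*(-5)) = 6 + 3*(((6 - 5) + 3)*(-5)) = 6 + 3*((1 + 3)*(-5)) = 6 + 3*(4*(-5)) = 6 + 3*(-20) = 6 - 60 = -54)
X(j) = j**3
C(t, v) = -54/35
(X(41) - 83)*(C(-46, -1*6 + 3) - 4808) = (41**3 - 83)*(-54/35 - 4808) = (68921 - 83)*(-168334/35) = 68838*(-168334/35) = -1655396556/5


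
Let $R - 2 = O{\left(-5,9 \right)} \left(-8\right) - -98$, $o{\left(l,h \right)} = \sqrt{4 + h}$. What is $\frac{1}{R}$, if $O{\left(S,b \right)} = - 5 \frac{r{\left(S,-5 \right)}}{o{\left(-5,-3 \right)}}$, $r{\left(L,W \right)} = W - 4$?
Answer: $- \frac{1}{260} \approx -0.0038462$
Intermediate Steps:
$r{\left(L,W \right)} = -4 + W$ ($r{\left(L,W \right)} = W - 4 = -4 + W$)
$O{\left(S,b \right)} = 45$ ($O{\left(S,b \right)} = - 5 \frac{-4 - 5}{\sqrt{4 - 3}} = - 5 \left(- \frac{9}{\sqrt{1}}\right) = - 5 \left(- \frac{9}{1}\right) = - 5 \left(\left(-9\right) 1\right) = \left(-5\right) \left(-9\right) = 45$)
$R = -260$ ($R = 2 + \left(45 \left(-8\right) - -98\right) = 2 + \left(-360 + 98\right) = 2 - 262 = -260$)
$\frac{1}{R} = \frac{1}{-260} = - \frac{1}{260}$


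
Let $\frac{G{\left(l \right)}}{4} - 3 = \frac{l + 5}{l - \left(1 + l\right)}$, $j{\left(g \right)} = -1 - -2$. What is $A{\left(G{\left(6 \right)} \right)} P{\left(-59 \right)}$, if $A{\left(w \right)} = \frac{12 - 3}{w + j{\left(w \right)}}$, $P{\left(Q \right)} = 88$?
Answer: $- \frac{792}{31} \approx -25.548$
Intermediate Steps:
$j{\left(g \right)} = 1$ ($j{\left(g \right)} = -1 + 2 = 1$)
$G{\left(l \right)} = -8 - 4 l$ ($G{\left(l \right)} = 12 + 4 \frac{l + 5}{l - \left(1 + l\right)} = 12 + 4 \frac{5 + l}{-1} = 12 + 4 \left(5 + l\right) \left(-1\right) = 12 + 4 \left(-5 - l\right) = 12 - \left(20 + 4 l\right) = -8 - 4 l$)
$A{\left(w \right)} = \frac{9}{1 + w}$ ($A{\left(w \right)} = \frac{12 - 3}{w + 1} = \frac{9}{1 + w}$)
$A{\left(G{\left(6 \right)} \right)} P{\left(-59 \right)} = \frac{9}{1 - 32} \cdot 88 = \frac{9}{-31} \cdot 88 = 9 \left(- \frac{1}{31}\right) 88 = \left(- \frac{9}{31}\right) 88 = - \frac{792}{31}$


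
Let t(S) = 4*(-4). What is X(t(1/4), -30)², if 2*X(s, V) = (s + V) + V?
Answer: 1444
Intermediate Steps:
t(S) = -16
X(s, V) = V + s/2 (X(s, V) = ((s + V) + V)/2 = ((V + s) + V)/2 = (s + 2*V)/2 = V + s/2)
X(t(1/4), -30)² = (-30 + (½)*(-16))² = (-30 - 8)² = (-38)² = 1444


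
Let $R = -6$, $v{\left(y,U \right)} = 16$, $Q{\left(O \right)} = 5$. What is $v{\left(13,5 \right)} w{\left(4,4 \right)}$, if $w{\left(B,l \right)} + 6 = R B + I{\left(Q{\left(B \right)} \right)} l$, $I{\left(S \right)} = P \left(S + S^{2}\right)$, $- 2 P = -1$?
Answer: $480$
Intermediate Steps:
$P = \frac{1}{2}$ ($P = \left(- \frac{1}{2}\right) \left(-1\right) = \frac{1}{2} \approx 0.5$)
$I{\left(S \right)} = \frac{S}{2} + \frac{S^{2}}{2}$ ($I{\left(S \right)} = \frac{S + S^{2}}{2} = \frac{S}{2} + \frac{S^{2}}{2}$)
$w{\left(B,l \right)} = -6 - 6 B + 15 l$ ($w{\left(B,l \right)} = -6 - \left(6 B - \frac{1}{2} \cdot 5 \left(1 + 5\right) l\right) = -6 - \left(6 B - \frac{1}{2} \cdot 5 \cdot 6 l\right) = -6 - \left(- 15 l + 6 B\right) = -6 - 6 B + 15 l$)
$v{\left(13,5 \right)} w{\left(4,4 \right)} = 16 \left(-6 - 24 + 15 \cdot 4\right) = 16 \left(-6 - 24 + 60\right) = 16 \cdot 30 = 480$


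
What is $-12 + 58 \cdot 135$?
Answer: $7818$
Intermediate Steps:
$-12 + 58 \cdot 135 = -12 + 7830 = 7818$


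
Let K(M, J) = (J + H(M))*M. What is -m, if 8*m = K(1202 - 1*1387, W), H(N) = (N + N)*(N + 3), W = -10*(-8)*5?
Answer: 3132975/2 ≈ 1.5665e+6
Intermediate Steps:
W = 400 (W = 80*5 = 400)
H(N) = 2*N*(3 + N) (H(N) = (2*N)*(3 + N) = 2*N*(3 + N))
K(M, J) = M*(J + 2*M*(3 + M)) (K(M, J) = (J + 2*M*(3 + M))*M = M*(J + 2*M*(3 + M)))
m = -3132975/2 (m = ((1202 - 1*1387)*(400 + 2*(1202 - 1*1387)*(3 + (1202 - 1*1387))))/8 = ((1202 - 1387)*(400 + 2*(1202 - 1387)*(3 + (1202 - 1387))))/8 = (-185*(400 + 2*(-185)*(3 - 185)))/8 = (-185*(400 + 2*(-185)*(-182)))/8 = (-185*(400 + 67340))/8 = (-185*67740)/8 = (1/8)*(-12531900) = -3132975/2 ≈ -1.5665e+6)
-m = -1*(-3132975/2) = 3132975/2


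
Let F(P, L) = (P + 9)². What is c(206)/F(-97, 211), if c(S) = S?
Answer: 103/3872 ≈ 0.026601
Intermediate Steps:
F(P, L) = (9 + P)²
c(206)/F(-97, 211) = 206/((9 - 97)²) = 206/((-88)²) = 206/7744 = 206*(1/7744) = 103/3872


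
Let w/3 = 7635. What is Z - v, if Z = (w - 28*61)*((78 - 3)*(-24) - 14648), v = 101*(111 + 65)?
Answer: -348666032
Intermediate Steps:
w = 22905 (w = 3*7635 = 22905)
v = 17776 (v = 101*176 = 17776)
Z = -348648256 (Z = (22905 - 28*61)*((78 - 3)*(-24) - 14648) = (22905 - 1708)*(75*(-24) - 14648) = 21197*(-1800 - 14648) = 21197*(-16448) = -348648256)
Z - v = -348648256 - 1*17776 = -348648256 - 17776 = -348666032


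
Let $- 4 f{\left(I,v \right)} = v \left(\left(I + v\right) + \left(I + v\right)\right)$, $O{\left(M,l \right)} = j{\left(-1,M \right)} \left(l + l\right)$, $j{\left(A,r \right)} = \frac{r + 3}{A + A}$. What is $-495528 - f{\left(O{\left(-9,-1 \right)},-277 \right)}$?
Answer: $- \frac{912665}{2} \approx -4.5633 \cdot 10^{5}$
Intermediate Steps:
$j{\left(A,r \right)} = \frac{3 + r}{2 A}$
$O{\left(M,l \right)} = 2 l \left(- \frac{3}{2} - \frac{M}{2}\right)$ ($O{\left(M,l \right)} = \frac{3 + M}{2 \left(-1\right)} \left(l + l\right) = \frac{1}{2} \left(-1\right) \left(3 + M\right) 2 l = \left(- \frac{3}{2} - \frac{M}{2}\right) 2 l = 2 l \left(- \frac{3}{2} - \frac{M}{2}\right)$)
$f{\left(I,v \right)} = - \frac{v \left(2 I + 2 v\right)}{4}$ ($f{\left(I,v \right)} = - \frac{v \left(\left(I + v\right) + \left(I + v\right)\right)}{4} = - \frac{v \left(2 I + 2 v\right)}{4}$)
$-495528 - f{\left(O{\left(-9,-1 \right)},-277 \right)} = -495528 - \left(- \frac{1}{2}\right) \left(-277\right) \left(- (-3 - -9) - 277\right) = -495528 - \left(- \frac{1}{2}\right) \left(-277\right) \left(- (-3 + 9) - 277\right) = -495528 - \left(- \frac{1}{2}\right) \left(-277\right) \left(\left(-1\right) 6 - 277\right) = -495528 - \left(- \frac{1}{2}\right) \left(-277\right) \left(-6 - 277\right) = -495528 - \left(- \frac{1}{2}\right) \left(-277\right) \left(-283\right) = -495528 - - \frac{78391}{2} = -495528 + \frac{78391}{2} = - \frac{912665}{2}$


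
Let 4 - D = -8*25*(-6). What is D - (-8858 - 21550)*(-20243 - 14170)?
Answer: -1046431700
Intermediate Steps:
D = -1196 (D = 4 - (-8*25)*(-6) = 4 - (-200)*(-6) = 4 - 1*1200 = 4 - 1200 = -1196)
D - (-8858 - 21550)*(-20243 - 14170) = -1196 - (-8858 - 21550)*(-20243 - 14170) = -1196 - (-30408)*(-34413) = -1196 - 1*1046430504 = -1196 - 1046430504 = -1046431700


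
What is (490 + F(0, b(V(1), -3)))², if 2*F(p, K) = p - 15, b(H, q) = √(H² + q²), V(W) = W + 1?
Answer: 931225/4 ≈ 2.3281e+5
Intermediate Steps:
V(W) = 1 + W
F(p, K) = -15/2 + p/2 (F(p, K) = (p - 15)/2 = (-15 + p)/2 = -15/2 + p/2)
(490 + F(0, b(V(1), -3)))² = (490 + (-15/2 + (½)*0))² = (490 + (-15/2 + 0))² = (490 - 15/2)² = (965/2)² = 931225/4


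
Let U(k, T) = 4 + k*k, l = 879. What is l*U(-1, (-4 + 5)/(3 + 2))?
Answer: 4395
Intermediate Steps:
U(k, T) = 4 + k²
l*U(-1, (-4 + 5)/(3 + 2)) = 879*(4 + (-1)²) = 879*(4 + 1) = 879*5 = 4395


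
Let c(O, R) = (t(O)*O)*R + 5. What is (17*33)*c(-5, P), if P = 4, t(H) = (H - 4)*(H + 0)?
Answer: -502095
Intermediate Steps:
t(H) = H*(-4 + H) (t(H) = (-4 + H)*H = H*(-4 + H))
c(O, R) = 5 + R*O²*(-4 + O) (c(O, R) = ((O*(-4 + O))*O)*R + 5 = (O²*(-4 + O))*R + 5 = R*O²*(-4 + O) + 5 = 5 + R*O²*(-4 + O))
(17*33)*c(-5, P) = (17*33)*(5 + 4*(-5)²*(-4 - 5)) = 561*(5 + 4*25*(-9)) = 561*(5 - 900) = 561*(-895) = -502095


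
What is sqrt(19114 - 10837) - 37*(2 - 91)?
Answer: 3293 + sqrt(8277) ≈ 3384.0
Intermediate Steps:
sqrt(19114 - 10837) - 37*(2 - 91) = sqrt(8277) - 37*(-89) = sqrt(8277) - 1*(-3293) = sqrt(8277) + 3293 = 3293 + sqrt(8277)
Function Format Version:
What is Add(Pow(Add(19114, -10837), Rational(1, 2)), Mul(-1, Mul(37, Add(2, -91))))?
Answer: Add(3293, Pow(8277, Rational(1, 2))) ≈ 3384.0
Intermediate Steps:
Add(Pow(Add(19114, -10837), Rational(1, 2)), Mul(-1, Mul(37, Add(2, -91)))) = Add(Pow(8277, Rational(1, 2)), Mul(-1, Mul(37, -89))) = Add(Pow(8277, Rational(1, 2)), Mul(-1, -3293)) = Add(Pow(8277, Rational(1, 2)), 3293) = Add(3293, Pow(8277, Rational(1, 2)))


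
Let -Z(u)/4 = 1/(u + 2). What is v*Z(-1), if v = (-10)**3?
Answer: 4000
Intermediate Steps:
Z(u) = -4/(2 + u) (Z(u) = -4/(u + 2) = -4/(2 + u))
v = -1000
v*Z(-1) = -(-4000)/(2 - 1) = -(-4000)/1 = -(-4000) = -1000*(-4) = 4000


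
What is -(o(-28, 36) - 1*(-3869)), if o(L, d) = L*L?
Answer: -4653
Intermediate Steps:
o(L, d) = L²
-(o(-28, 36) - 1*(-3869)) = -((-28)² - 1*(-3869)) = -(784 + 3869) = -1*4653 = -4653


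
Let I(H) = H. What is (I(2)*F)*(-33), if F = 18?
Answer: -1188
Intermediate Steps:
(I(2)*F)*(-33) = (2*18)*(-33) = 36*(-33) = -1188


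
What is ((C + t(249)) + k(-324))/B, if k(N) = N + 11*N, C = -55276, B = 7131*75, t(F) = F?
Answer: -11783/106965 ≈ -0.11016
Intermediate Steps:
B = 534825
k(N) = 12*N
((C + t(249)) + k(-324))/B = ((-55276 + 249) + 12*(-324))/534825 = (-55027 - 3888)*(1/534825) = -58915*1/534825 = -11783/106965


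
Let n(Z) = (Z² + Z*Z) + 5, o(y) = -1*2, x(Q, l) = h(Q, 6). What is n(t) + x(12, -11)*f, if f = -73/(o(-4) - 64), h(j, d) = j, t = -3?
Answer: 399/11 ≈ 36.273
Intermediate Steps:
x(Q, l) = Q
o(y) = -2
n(Z) = 5 + 2*Z² (n(Z) = (Z² + Z²) + 5 = 2*Z² + 5 = 5 + 2*Z²)
f = 73/66 (f = -73/(-2 - 64) = -73/(-66) = -73*(-1/66) = 73/66 ≈ 1.1061)
n(t) + x(12, -11)*f = (5 + 2*(-3)²) + 12*(73/66) = (5 + 2*9) + 146/11 = (5 + 18) + 146/11 = 23 + 146/11 = 399/11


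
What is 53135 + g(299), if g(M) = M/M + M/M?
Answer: 53137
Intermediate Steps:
g(M) = 2 (g(M) = 1 + 1 = 2)
53135 + g(299) = 53135 + 2 = 53137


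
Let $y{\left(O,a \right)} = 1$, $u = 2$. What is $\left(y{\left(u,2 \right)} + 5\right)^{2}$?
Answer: $36$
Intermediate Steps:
$\left(y{\left(u,2 \right)} + 5\right)^{2} = \left(1 + 5\right)^{2} = 6^{2} = 36$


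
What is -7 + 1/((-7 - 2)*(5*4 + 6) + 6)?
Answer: -1597/228 ≈ -7.0044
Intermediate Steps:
-7 + 1/((-7 - 2)*(5*4 + 6) + 6) = -7 + 1/(-9*(20 + 6) + 6) = -7 + 1/(-9*26 + 6) = -7 + 1/(-234 + 6) = -7 + 1/(-228) = -7 + 1*(-1/228) = -7 - 1/228 = -1597/228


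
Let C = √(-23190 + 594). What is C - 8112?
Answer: -8112 + 2*I*√5649 ≈ -8112.0 + 150.32*I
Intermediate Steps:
C = 2*I*√5649 (C = √(-22596) = 2*I*√5649 ≈ 150.32*I)
C - 8112 = 2*I*√5649 - 8112 = -8112 + 2*I*√5649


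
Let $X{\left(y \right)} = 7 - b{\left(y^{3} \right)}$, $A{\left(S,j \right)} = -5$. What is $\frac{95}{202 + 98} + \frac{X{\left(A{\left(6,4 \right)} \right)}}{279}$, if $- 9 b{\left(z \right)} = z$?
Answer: $\frac{473}{1620} \approx 0.29198$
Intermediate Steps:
$b{\left(z \right)} = - \frac{z}{9}$
$X{\left(y \right)} = 7 + \frac{y^{3}}{9}$ ($X{\left(y \right)} = 7 - - \frac{y^{3}}{9} = 7 + \frac{y^{3}}{9}$)
$\frac{95}{202 + 98} + \frac{X{\left(A{\left(6,4 \right)} \right)}}{279} = \frac{95}{202 + 98} + \frac{7 + \frac{\left(-5\right)^{3}}{9}}{279} = \frac{95}{300} + \left(7 + \frac{1}{9} \left(-125\right)\right) \frac{1}{279} = 95 \cdot \frac{1}{300} + \left(7 - \frac{125}{9}\right) \frac{1}{279} = \frac{19}{60} - \frac{2}{81} = \frac{473}{1620}$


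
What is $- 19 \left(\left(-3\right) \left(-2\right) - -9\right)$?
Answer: $-285$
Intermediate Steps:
$- 19 \left(\left(-3\right) \left(-2\right) - -9\right) = - 19 \left(6 + 9\right) = \left(-19\right) 15 = -285$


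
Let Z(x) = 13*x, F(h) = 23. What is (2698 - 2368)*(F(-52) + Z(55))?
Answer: 243540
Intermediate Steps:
(2698 - 2368)*(F(-52) + Z(55)) = (2698 - 2368)*(23 + 13*55) = 330*(23 + 715) = 330*738 = 243540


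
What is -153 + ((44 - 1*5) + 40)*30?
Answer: 2217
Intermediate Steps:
-153 + ((44 - 1*5) + 40)*30 = -153 + ((44 - 5) + 40)*30 = -153 + (39 + 40)*30 = -153 + 79*30 = -153 + 2370 = 2217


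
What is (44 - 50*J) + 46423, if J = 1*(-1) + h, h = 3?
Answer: 46367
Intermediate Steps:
J = 2 (J = 1*(-1) + 3 = -1 + 3 = 2)
(44 - 50*J) + 46423 = (44 - 50*2) + 46423 = (44 - 100) + 46423 = -56 + 46423 = 46367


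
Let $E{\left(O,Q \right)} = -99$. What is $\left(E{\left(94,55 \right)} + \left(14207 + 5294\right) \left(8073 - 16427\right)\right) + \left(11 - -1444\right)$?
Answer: $-162909998$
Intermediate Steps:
$\left(E{\left(94,55 \right)} + \left(14207 + 5294\right) \left(8073 - 16427\right)\right) + \left(11 - -1444\right) = \left(-99 + \left(14207 + 5294\right) \left(8073 - 16427\right)\right) + \left(11 - -1444\right) = \left(-99 + 19501 \left(-8354\right)\right) + \left(11 + 1444\right) = \left(-99 - 162911354\right) + 1455 = -162911453 + 1455 = -162909998$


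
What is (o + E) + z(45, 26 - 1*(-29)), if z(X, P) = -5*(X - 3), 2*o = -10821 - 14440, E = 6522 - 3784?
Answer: -20205/2 ≈ -10103.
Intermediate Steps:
E = 2738
o = -25261/2 (o = (-10821 - 14440)/2 = (½)*(-25261) = -25261/2 ≈ -12631.)
z(X, P) = 15 - 5*X (z(X, P) = -5*(-3 + X) = 15 - 5*X)
(o + E) + z(45, 26 - 1*(-29)) = (-25261/2 + 2738) + (15 - 5*45) = -19785/2 + (15 - 225) = -19785/2 - 210 = -20205/2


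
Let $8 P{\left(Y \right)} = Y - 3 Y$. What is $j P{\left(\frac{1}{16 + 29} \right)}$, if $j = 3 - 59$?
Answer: $\frac{14}{45} \approx 0.31111$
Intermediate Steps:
$P{\left(Y \right)} = - \frac{Y}{4}$ ($P{\left(Y \right)} = \frac{Y - 3 Y}{8} = \frac{\left(-2\right) Y}{8} = - \frac{Y}{4}$)
$j = -56$ ($j = 3 - 59 = -56$)
$j P{\left(\frac{1}{16 + 29} \right)} = - 56 \left(- \frac{1}{4 \left(16 + 29\right)}\right) = - 56 \left(- \frac{1}{4 \cdot 45}\right) = - 56 \left(\left(- \frac{1}{4}\right) \frac{1}{45}\right) = \left(-56\right) \left(- \frac{1}{180}\right) = \frac{14}{45}$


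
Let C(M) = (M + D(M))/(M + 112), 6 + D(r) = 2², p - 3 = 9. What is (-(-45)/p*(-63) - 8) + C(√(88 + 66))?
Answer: -288251/1180 + 19*√154/2065 ≈ -244.17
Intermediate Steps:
p = 12 (p = 3 + 9 = 12)
D(r) = -2 (D(r) = -6 + 2² = -6 + 4 = -2)
C(M) = (-2 + M)/(112 + M) (C(M) = (M - 2)/(M + 112) = (-2 + M)/(112 + M))
(-(-45)/p*(-63) - 8) + C(√(88 + 66)) = (-(-45)/12*(-63) - 8) + (-2 + √(88 + 66))/(112 + √(88 + 66)) = (-(-45)/12*(-63) - 8) + (-2 + √154)/(112 + √154) = (-9*(-5/12)*(-63) - 8) + (-2 + √154)/(112 + √154) = ((15/4)*(-63) - 8) + (-2 + √154)/(112 + √154) = (-945/4 - 8) + (-2 + √154)/(112 + √154) = -977/4 + (-2 + √154)/(112 + √154)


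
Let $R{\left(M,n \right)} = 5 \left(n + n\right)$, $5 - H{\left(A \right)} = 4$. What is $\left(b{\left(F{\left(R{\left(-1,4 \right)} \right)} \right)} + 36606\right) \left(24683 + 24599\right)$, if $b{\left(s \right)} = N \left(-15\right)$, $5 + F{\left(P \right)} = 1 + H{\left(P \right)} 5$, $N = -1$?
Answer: $1804756122$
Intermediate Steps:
$H{\left(A \right)} = 1$ ($H{\left(A \right)} = 5 - 4 = 1$)
$R{\left(M,n \right)} = 10 n$ ($R{\left(M,n \right)} = 5 \cdot 2 n = 10 n$)
$F{\left(P \right)} = 1$ ($F{\left(P \right)} = -5 + \left(1 + 1 \cdot 5\right) = -5 + \left(1 + 5\right) = -5 + 6 = 1$)
$b{\left(s \right)} = 15$ ($b{\left(s \right)} = \left(-1\right) \left(-15\right) = 15$)
$\left(b{\left(F{\left(R{\left(-1,4 \right)} \right)} \right)} + 36606\right) \left(24683 + 24599\right) = \left(15 + 36606\right) \left(24683 + 24599\right) = 36621 \cdot 49282 = 1804756122$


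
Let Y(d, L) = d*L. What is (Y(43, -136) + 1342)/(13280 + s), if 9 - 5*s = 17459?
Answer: -2253/4895 ≈ -0.46027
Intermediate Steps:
s = -3490 (s = 9/5 - ⅕*17459 = 9/5 - 17459/5 = -3490)
Y(d, L) = L*d
(Y(43, -136) + 1342)/(13280 + s) = (-136*43 + 1342)/(13280 - 3490) = (-5848 + 1342)/9790 = -4506*1/9790 = -2253/4895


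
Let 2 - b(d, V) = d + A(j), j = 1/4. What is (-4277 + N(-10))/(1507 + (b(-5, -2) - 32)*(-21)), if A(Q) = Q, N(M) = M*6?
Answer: -17348/8149 ≈ -2.1288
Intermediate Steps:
j = ¼ ≈ 0.25000
N(M) = 6*M
b(d, V) = 7/4 - d (b(d, V) = 2 - (d + ¼) = 2 - (¼ + d) = 2 + (-¼ - d) = 7/4 - d)
(-4277 + N(-10))/(1507 + (b(-5, -2) - 32)*(-21)) = (-4277 + 6*(-10))/(1507 + ((7/4 - 1*(-5)) - 32)*(-21)) = (-4277 - 60)/(1507 + ((7/4 + 5) - 32)*(-21)) = -4337/(1507 + (27/4 - 32)*(-21)) = -4337/(1507 - 101/4*(-21)) = -4337/(1507 + 2121/4) = -4337/8149/4 = -4337*4/8149 = -17348/8149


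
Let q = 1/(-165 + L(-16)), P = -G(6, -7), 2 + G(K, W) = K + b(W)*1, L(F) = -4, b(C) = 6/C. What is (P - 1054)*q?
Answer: 7400/1183 ≈ 6.2553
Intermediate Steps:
G(K, W) = -2 + K + 6/W (G(K, W) = -2 + (K + (6/W)*1) = -2 + (K + 6/W) = -2 + K + 6/W)
P = -22/7 (P = -(-2 + 6 + 6/(-7)) = -(-2 + 6 + 6*(-⅐)) = -(-2 + 6 - 6/7) = -1*22/7 = -22/7 ≈ -3.1429)
q = -1/169 (q = 1/(-165 - 4) = 1/(-169) = -1/169 ≈ -0.0059172)
(P - 1054)*q = (-22/7 - 1054)*(-1/169) = -7400/7*(-1/169) = 7400/1183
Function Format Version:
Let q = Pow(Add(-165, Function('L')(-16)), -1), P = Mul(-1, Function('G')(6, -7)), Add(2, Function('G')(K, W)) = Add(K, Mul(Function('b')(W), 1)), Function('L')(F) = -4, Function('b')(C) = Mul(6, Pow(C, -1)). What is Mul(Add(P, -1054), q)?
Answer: Rational(7400, 1183) ≈ 6.2553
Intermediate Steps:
Function('G')(K, W) = Add(-2, K, Mul(6, Pow(W, -1))) (Function('G')(K, W) = Add(-2, Add(K, Mul(Mul(6, Pow(W, -1)), 1))) = Add(-2, Add(K, Mul(6, Pow(W, -1)))) = Add(-2, K, Mul(6, Pow(W, -1))))
P = Rational(-22, 7) (P = Mul(-1, Add(-2, 6, Mul(6, Pow(-7, -1)))) = Mul(-1, Add(-2, 6, Mul(6, Rational(-1, 7)))) = Mul(-1, Add(-2, 6, Rational(-6, 7))) = Mul(-1, Rational(22, 7)) = Rational(-22, 7) ≈ -3.1429)
q = Rational(-1, 169) (q = Pow(Add(-165, -4), -1) = Pow(-169, -1) = Rational(-1, 169) ≈ -0.0059172)
Mul(Add(P, -1054), q) = Mul(Add(Rational(-22, 7), -1054), Rational(-1, 169)) = Mul(Rational(-7400, 7), Rational(-1, 169)) = Rational(7400, 1183)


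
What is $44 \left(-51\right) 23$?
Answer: $-51612$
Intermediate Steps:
$44 \left(-51\right) 23 = \left(-2244\right) 23 = -51612$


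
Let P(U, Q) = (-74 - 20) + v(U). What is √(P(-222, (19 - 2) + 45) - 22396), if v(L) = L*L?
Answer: √26794 ≈ 163.69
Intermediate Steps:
v(L) = L²
P(U, Q) = -94 + U² (P(U, Q) = (-74 - 20) + U² = -94 + U²)
√(P(-222, (19 - 2) + 45) - 22396) = √((-94 + (-222)²) - 22396) = √((-94 + 49284) - 22396) = √(49190 - 22396) = √26794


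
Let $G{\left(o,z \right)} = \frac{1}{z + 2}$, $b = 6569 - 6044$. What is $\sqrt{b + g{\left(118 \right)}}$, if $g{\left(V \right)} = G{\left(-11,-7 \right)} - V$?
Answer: $\frac{3 \sqrt{1130}}{5} \approx 20.169$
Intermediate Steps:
$b = 525$ ($b = 6569 - 6044 = 525$)
$G{\left(o,z \right)} = \frac{1}{2 + z}$
$g{\left(V \right)} = - \frac{1}{5} - V$ ($g{\left(V \right)} = \frac{1}{2 - 7} - V = \frac{1}{-5} - V = - \frac{1}{5} - V$)
$\sqrt{b + g{\left(118 \right)}} = \sqrt{525 - \frac{591}{5}} = \sqrt{\frac{2034}{5}} = \frac{3 \sqrt{1130}}{5}$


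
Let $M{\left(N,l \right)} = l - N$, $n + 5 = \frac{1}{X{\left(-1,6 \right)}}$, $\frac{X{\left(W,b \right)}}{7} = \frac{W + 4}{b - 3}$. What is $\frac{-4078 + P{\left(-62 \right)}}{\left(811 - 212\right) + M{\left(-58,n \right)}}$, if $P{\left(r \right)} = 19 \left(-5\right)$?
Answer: $- \frac{29211}{4565} \approx -6.3989$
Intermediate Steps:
$P{\left(r \right)} = -95$
$X{\left(W,b \right)} = \frac{7 \left(4 + W\right)}{-3 + b}$ ($X{\left(W,b \right)} = 7 \frac{W + 4}{b - 3} = 7 \frac{4 + W}{-3 + b} = \frac{7 \left(4 + W\right)}{-3 + b}$)
$n = - \frac{34}{7}$ ($n = -5 + \frac{1}{7 \frac{1}{-3 + 6} \left(4 - 1\right)} = -5 + \frac{1}{7 \cdot \frac{1}{3} \cdot 3} = -5 + \frac{1}{7} = - \frac{34}{7} \approx -4.8571$)
$\frac{-4078 + P{\left(-62 \right)}}{\left(811 - 212\right) + M{\left(-58,n \right)}} = \frac{-4078 - 95}{\left(811 - 212\right) - - \frac{372}{7}} = - \frac{4173}{\left(811 - 212\right) + \left(- \frac{34}{7} + 58\right)} = - \frac{4173}{599 + \frac{372}{7}} = - \frac{4173}{\frac{4565}{7}} = \left(-4173\right) \frac{7}{4565} = - \frac{29211}{4565}$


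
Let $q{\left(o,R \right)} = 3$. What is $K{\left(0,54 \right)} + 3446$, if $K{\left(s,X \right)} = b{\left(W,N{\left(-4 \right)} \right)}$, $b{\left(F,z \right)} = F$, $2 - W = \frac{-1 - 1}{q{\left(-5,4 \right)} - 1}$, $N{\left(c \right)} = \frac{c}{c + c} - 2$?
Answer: $3449$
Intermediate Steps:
$N{\left(c \right)} = - \frac{3}{2}$ ($N{\left(c \right)} = \frac{c}{2 c} - 2 = \frac{1}{2 c} c - 2 = \frac{1}{2} - 2 = - \frac{3}{2}$)
$W = 3$ ($W = 2 - \frac{-1 - 1}{3 - 1} = 2 - - \frac{2}{2} = 2 - \left(-2\right) \frac{1}{2} = 2 - -1 = 2 + 1 = 3$)
$K{\left(s,X \right)} = 3$
$K{\left(0,54 \right)} + 3446 = 3 + 3446 = 3449$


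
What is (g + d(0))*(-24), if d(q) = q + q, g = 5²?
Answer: -600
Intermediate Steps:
g = 25
d(q) = 2*q
(g + d(0))*(-24) = (25 + 2*0)*(-24) = (25 + 0)*(-24) = 25*(-24) = -600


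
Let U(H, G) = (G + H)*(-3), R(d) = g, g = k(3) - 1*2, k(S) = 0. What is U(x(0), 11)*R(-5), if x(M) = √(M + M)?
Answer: 66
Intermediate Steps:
g = -2 (g = 0 - 1*2 = 0 - 2 = -2)
x(M) = √2*√M (x(M) = √(2*M) = √2*√M)
R(d) = -2
U(H, G) = -3*G - 3*H
U(x(0), 11)*R(-5) = (-3*11 - 3*√2*√0)*(-2) = (-33 - 3*√2*0)*(-2) = (-33 - 3*0)*(-2) = (-33 + 0)*(-2) = -33*(-2) = 66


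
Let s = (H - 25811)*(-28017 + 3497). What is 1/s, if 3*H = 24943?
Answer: 3/1287054800 ≈ 2.3309e-9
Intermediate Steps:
H = 24943/3 (H = (⅓)*24943 = 24943/3 ≈ 8314.3)
s = 1287054800/3 (s = (24943/3 - 25811)*(-28017 + 3497) = -52490/3*(-24520) = 1287054800/3 ≈ 4.2902e+8)
1/s = 1/(1287054800/3) = 3/1287054800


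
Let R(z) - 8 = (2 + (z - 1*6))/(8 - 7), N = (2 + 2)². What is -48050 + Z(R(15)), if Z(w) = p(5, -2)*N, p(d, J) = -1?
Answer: -48066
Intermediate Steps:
N = 16 (N = 4² = 16)
R(z) = 4 + z (R(z) = 8 + (2 + (z - 1*6))/(8 - 7) = 8 + (2 + (z - 6))/1 = 8 + (2 + (-6 + z))*1 = 8 + (-4 + z)*1 = 8 + (-4 + z) = 4 + z)
Z(w) = -16 (Z(w) = -1*16 = -16)
-48050 + Z(R(15)) = -48050 - 16 = -48066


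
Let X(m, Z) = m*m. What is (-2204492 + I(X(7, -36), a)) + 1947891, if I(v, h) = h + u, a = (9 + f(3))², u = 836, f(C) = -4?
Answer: -255740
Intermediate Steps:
X(m, Z) = m²
a = 25 (a = (9 - 4)² = 5² = 25)
I(v, h) = 836 + h (I(v, h) = h + 836 = 836 + h)
(-2204492 + I(X(7, -36), a)) + 1947891 = (-2204492 + (836 + 25)) + 1947891 = (-2204492 + 861) + 1947891 = -2203631 + 1947891 = -255740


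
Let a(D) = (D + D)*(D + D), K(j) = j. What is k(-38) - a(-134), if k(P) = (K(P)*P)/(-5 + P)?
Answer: -3089876/43 ≈ -71858.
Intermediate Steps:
a(D) = 4*D² (a(D) = (2*D)*(2*D) = 4*D²)
k(P) = P²/(-5 + P) (k(P) = (P*P)/(-5 + P) = P²/(-5 + P))
k(-38) - a(-134) = (-38)²/(-5 - 38) - 4*(-134)² = 1444/(-43) - 4*17956 = 1444*(-1/43) - 1*71824 = -1444/43 - 71824 = -3089876/43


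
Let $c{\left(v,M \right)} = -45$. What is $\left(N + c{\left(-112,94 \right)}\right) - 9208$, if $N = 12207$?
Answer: $2954$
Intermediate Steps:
$\left(N + c{\left(-112,94 \right)}\right) - 9208 = \left(12207 - 45\right) - 9208 = 12162 - 9208 = 2954$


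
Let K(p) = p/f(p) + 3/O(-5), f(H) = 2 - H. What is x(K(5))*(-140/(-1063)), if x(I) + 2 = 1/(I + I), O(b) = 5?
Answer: -2765/8504 ≈ -0.32514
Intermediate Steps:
K(p) = 3/5 + p/(2 - p) (K(p) = p/(2 - p) + 3/5 = 3/5 + p/(2 - p))
x(I) = -2 + 1/(2*I) (x(I) = -2 + 1/(I + I) = -2 + 1/(2*I))
x(K(5))*(-140/(-1063)) = (-2 + 1/(2*((2*(-3 - 1*5)/(5*(-2 + 5))))))*(-140/(-1063)) = (-2 + 1/(2*(((2/5)*(-3 - 5)/3))))*(-140*(-1/1063)) = (-2 + 1/(2*(((2/5)*(1/3)*(-8)))))*(140/1063) = (-2 + 1/(2*(-16/15)))*(140/1063) = (-2 + (1/2)*(-15/16))*(140/1063) = (-2 - 15/32)*(140/1063) = -79/32*140/1063 = -2765/8504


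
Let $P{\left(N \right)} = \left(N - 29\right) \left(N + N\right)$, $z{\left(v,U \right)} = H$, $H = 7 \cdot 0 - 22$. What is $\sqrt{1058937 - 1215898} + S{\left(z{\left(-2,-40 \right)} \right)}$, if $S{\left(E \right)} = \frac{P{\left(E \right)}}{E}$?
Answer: $-102 + i \sqrt{156961} \approx -102.0 + 396.18 i$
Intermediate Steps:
$H = -22$ ($H = 0 - 22 = -22$)
$z{\left(v,U \right)} = -22$
$P{\left(N \right)} = 2 N \left(-29 + N\right)$ ($P{\left(N \right)} = \left(-29 + N\right) 2 N = 2 N \left(-29 + N\right)$)
$S{\left(E \right)} = -58 + 2 E$ ($S{\left(E \right)} = \frac{2 E \left(-29 + E\right)}{E} = -58 + 2 E$)
$\sqrt{1058937 - 1215898} + S{\left(z{\left(-2,-40 \right)} \right)} = \sqrt{1058937 - 1215898} + \left(-58 + 2 \left(-22\right)\right) = \sqrt{-156961} - 102 = i \sqrt{156961} - 102 = -102 + i \sqrt{156961}$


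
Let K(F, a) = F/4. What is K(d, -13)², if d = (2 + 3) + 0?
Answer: 25/16 ≈ 1.5625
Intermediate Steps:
d = 5 (d = 5 + 0 = 5)
K(F, a) = F/4 (K(F, a) = F*(¼) = F/4)
K(d, -13)² = ((¼)*5)² = (5/4)² = 25/16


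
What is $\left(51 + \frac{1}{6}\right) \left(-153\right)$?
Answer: $- \frac{15657}{2} \approx -7828.5$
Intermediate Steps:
$\left(51 + \frac{1}{6}\right) \left(-153\right) = \frac{307}{6} \left(-153\right) = - \frac{15657}{2}$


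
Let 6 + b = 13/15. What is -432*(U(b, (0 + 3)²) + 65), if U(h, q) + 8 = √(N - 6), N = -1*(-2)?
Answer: -24624 - 864*I ≈ -24624.0 - 864.0*I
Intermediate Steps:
b = -77/15 (b = -6 + 13/15 = -77/15 ≈ -5.1333)
N = 2
U(h, q) = -8 + 2*I (U(h, q) = -8 + √(2 - 6) = -8 + √(-4) = -8 + 2*I)
-432*(U(b, (0 + 3)²) + 65) = -432*((-8 + 2*I) + 65) = -432*(57 + 2*I) = -24624 - 864*I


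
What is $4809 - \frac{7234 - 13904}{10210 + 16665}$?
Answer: $\frac{25849709}{5375} \approx 4809.3$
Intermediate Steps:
$4809 - \frac{7234 - 13904}{10210 + 16665} = 4809 - - \frac{6670}{26875} = 4809 - \left(-6670\right) \frac{1}{26875} = 4809 - - \frac{1334}{5375} = 4809 + \frac{1334}{5375} = \frac{25849709}{5375}$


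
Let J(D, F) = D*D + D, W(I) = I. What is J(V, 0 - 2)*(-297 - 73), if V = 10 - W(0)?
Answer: -40700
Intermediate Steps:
V = 10 (V = 10 - 1*0 = 10 + 0 = 10)
J(D, F) = D + D² (J(D, F) = D² + D = D + D²)
J(V, 0 - 2)*(-297 - 73) = (10*(1 + 10))*(-297 - 73) = (10*11)*(-370) = 110*(-370) = -40700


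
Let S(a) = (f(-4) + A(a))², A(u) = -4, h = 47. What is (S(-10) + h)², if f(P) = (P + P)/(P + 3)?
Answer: 3969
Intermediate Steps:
f(P) = 2*P/(3 + P) (f(P) = (2*P)/(3 + P) = 2*P/(3 + P))
S(a) = 16 (S(a) = (2*(-4)/(3 - 4) - 4)² = (2*(-4)/(-1) - 4)² = (2*(-4)*(-1) - 4)² = (8 - 4)² = 4² = 16)
(S(-10) + h)² = (16 + 47)² = 63² = 3969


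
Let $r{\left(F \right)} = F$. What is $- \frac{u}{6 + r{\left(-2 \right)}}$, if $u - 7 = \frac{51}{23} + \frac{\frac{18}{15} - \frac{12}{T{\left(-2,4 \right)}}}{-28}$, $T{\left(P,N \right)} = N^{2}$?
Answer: $- \frac{118513}{51520} \approx -2.3003$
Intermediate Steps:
$u = \frac{118513}{12880}$ ($u = 7 + \left(\frac{51}{23} + \frac{\frac{18}{15} - \frac{12}{4^{2}}}{-28}\right) = 7 + \left(51 \cdot \frac{1}{23} + \left(18 \cdot \frac{1}{15} - \frac{12}{16}\right) \left(- \frac{1}{28}\right)\right) = 7 + \left(\frac{51}{23} + \left(\frac{6}{5} - \frac{3}{4}\right) \left(- \frac{1}{28}\right)\right) = 7 + \left(\frac{51}{23} + \frac{9}{20} \left(- \frac{1}{28}\right)\right) = 7 + \left(\frac{51}{23} - \frac{9}{560}\right) = 7 + \frac{28353}{12880} = \frac{118513}{12880} \approx 9.2013$)
$- \frac{u}{6 + r{\left(-2 \right)}} = - \frac{118513}{12880 \left(6 - 2\right)} = - \frac{118513}{12880 \cdot 4} = \left(-1\right) \frac{118513}{51520} = - \frac{118513}{51520}$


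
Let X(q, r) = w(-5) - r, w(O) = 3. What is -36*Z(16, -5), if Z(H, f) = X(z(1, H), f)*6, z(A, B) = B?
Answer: -1728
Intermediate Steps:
X(q, r) = 3 - r
Z(H, f) = 18 - 6*f (Z(H, f) = (3 - f)*6 = 18 - 6*f)
-36*Z(16, -5) = -36*(18 - 6*(-5)) = -36*(18 + 30) = -36*48 = -1728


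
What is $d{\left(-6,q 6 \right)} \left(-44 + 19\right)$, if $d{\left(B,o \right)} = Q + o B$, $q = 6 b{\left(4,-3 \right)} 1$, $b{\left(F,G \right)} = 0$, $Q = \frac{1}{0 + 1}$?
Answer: $-25$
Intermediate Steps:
$Q = 1$ ($Q = 1^{-1} = 1$)
$q = 0$ ($q = 6 \cdot 0 \cdot 1 = 0 \cdot 1 = 0$)
$d{\left(B,o \right)} = 1 + B o$ ($d{\left(B,o \right)} = 1 + o B = 1 + B o$)
$d{\left(-6,q 6 \right)} \left(-44 + 19\right) = \left(1 - 6 \cdot 0 \cdot 6\right) \left(-44 + 19\right) = \left(1 - 0\right) \left(-25\right) = \left(1 + 0\right) \left(-25\right) = 1 \left(-25\right) = -25$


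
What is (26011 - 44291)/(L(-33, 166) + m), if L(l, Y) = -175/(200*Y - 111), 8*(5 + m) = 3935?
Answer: -138255296/3682293 ≈ -37.546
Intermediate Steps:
m = 3895/8 (m = -5 + (⅛)*3935 = -5 + 3935/8 = 3895/8 ≈ 486.88)
L(l, Y) = -175/(-111 + 200*Y)
(26011 - 44291)/(L(-33, 166) + m) = (26011 - 44291)/(-175/(-111 + 200*166) + 3895/8) = -18280/(-175/(-111 + 33200) + 3895/8) = -18280/(-175/33089 + 3895/8) = -18280/(-175*1/33089 + 3895/8) = -18280/(-25/4727 + 3895/8) = -18280/18411465/37816 = -18280*37816/18411465 = -138255296/3682293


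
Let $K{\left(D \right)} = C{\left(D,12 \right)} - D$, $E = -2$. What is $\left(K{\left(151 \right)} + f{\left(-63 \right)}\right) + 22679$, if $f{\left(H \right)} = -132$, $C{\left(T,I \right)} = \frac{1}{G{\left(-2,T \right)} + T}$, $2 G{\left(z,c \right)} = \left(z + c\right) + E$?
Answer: $\frac{10055806}{449} \approx 22396.0$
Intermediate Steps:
$G{\left(z,c \right)} = -1 + \frac{c}{2} + \frac{z}{2}$ ($G{\left(z,c \right)} = \frac{\left(z + c\right) - 2}{2} = \frac{\left(c + z\right) - 2}{2} = \frac{-2 + c + z}{2} = -1 + \frac{c}{2} + \frac{z}{2}$)
$C{\left(T,I \right)} = \frac{1}{-2 + \frac{3 T}{2}}$ ($C{\left(T,I \right)} = \frac{1}{\left(-1 + \frac{T}{2} + \frac{1}{2} \left(-2\right)\right) + T} = \frac{1}{\left(-1 + \frac{T}{2} - 1\right) + T} = \frac{1}{\left(-2 + \frac{T}{2}\right) + T} = \frac{1}{-2 + \frac{3 T}{2}}$)
$K{\left(D \right)} = - D + \frac{2}{-4 + 3 D}$ ($K{\left(D \right)} = \frac{2}{-4 + 3 D} - D = - D + \frac{2}{-4 + 3 D}$)
$\left(K{\left(151 \right)} + f{\left(-63 \right)}\right) + 22679 = \left(\frac{2 - 151 \left(-4 + 3 \cdot 151\right)}{-4 + 3 \cdot 151} - 132\right) + 22679 = \left(\frac{2 - 151 \left(-4 + 453\right)}{-4 + 453} - 132\right) + 22679 = \left(\frac{2 - 151 \cdot 449}{449} - 132\right) + 22679 = \left(\frac{2 - 67799}{449} - 132\right) + 22679 = \left(\frac{1}{449} \left(-67797\right) - 132\right) + 22679 = \left(- \frac{67797}{449} - 132\right) + 22679 = - \frac{127065}{449} + 22679 = \frac{10055806}{449}$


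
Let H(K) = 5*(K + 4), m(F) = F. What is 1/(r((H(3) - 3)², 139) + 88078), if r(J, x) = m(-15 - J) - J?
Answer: 1/86015 ≈ 1.1626e-5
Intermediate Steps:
H(K) = 20 + 5*K (H(K) = 5*(4 + K) = 20 + 5*K)
r(J, x) = -15 - 2*J (r(J, x) = (-15 - J) - J = -15 - 2*J)
1/(r((H(3) - 3)², 139) + 88078) = 1/((-15 - 2*((20 + 5*3) - 3)²) + 88078) = 1/((-15 - 2*((20 + 15) - 3)²) + 88078) = 1/((-15 - 2*(35 - 3)²) + 88078) = 1/((-15 - 2*32²) + 88078) = 1/((-15 - 2*1024) + 88078) = 1/((-15 - 2048) + 88078) = 1/(-2063 + 88078) = 1/86015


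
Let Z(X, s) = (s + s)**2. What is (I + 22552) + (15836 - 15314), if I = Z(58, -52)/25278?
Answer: 291637694/12639 ≈ 23074.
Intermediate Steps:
Z(X, s) = 4*s**2 (Z(X, s) = (2*s)**2 = 4*s**2)
I = 5408/12639 (I = (4*(-52)**2)/25278 = (4*2704)*(1/25278) = 10816*(1/25278) = 5408/12639 ≈ 0.42788)
(I + 22552) + (15836 - 15314) = (5408/12639 + 22552) + (15836 - 15314) = 285040136/12639 + 522 = 291637694/12639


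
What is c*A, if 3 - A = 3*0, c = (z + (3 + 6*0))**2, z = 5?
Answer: 192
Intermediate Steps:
c = 64 (c = (5 + (3 + 6*0))**2 = (5 + (3 + 0))**2 = (5 + 3)**2 = 8**2 = 64)
A = 3 (A = 3 - 3*0 = 3 - 1*0 = 3 + 0 = 3)
c*A = 64*3 = 192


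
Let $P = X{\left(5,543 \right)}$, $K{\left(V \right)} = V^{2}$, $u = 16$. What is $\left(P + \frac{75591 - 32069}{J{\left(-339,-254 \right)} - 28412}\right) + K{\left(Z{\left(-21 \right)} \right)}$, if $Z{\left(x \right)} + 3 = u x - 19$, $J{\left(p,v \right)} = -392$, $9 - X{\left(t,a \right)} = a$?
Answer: $\frac{1838105499}{14402} \approx 1.2763 \cdot 10^{5}$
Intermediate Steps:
$X{\left(t,a \right)} = 9 - a$
$Z{\left(x \right)} = -22 + 16 x$ ($Z{\left(x \right)} = -3 + \left(16 x - 19\right) = -3 + \left(-19 + 16 x\right) = -22 + 16 x$)
$P = -534$ ($P = 9 - 543 = -534$)
$\left(P + \frac{75591 - 32069}{J{\left(-339,-254 \right)} - 28412}\right) + K{\left(Z{\left(-21 \right)} \right)} = \left(-534 + \frac{75591 - 32069}{-392 - 28412}\right) + \left(-22 + 16 \left(-21\right)\right)^{2} = \left(-534 + \frac{43522}{-28804}\right) + \left(-22 - 336\right)^{2} = \left(-534 + 43522 \left(- \frac{1}{28804}\right)\right) + \left(-358\right)^{2} = \left(-534 - \frac{21761}{14402}\right) + 128164 = - \frac{7712429}{14402} + 128164 = \frac{1838105499}{14402}$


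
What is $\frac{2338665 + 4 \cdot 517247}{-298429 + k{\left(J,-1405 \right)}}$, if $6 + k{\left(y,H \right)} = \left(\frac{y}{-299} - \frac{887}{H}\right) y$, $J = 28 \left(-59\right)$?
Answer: $- \frac{1851632987035}{129643574321} \approx -14.282$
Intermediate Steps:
$J = -1652$
$k{\left(y,H \right)} = -6 + y \left(- \frac{887}{H} - \frac{y}{299}\right)$ ($k{\left(y,H \right)} = -6 + \left(\frac{y}{-299} - \frac{887}{H}\right) y = -6 + \left(y \left(- \frac{1}{299}\right) - \frac{887}{H}\right) y = -6 + \left(- \frac{y}{299} - \frac{887}{H}\right) y = -6 + \left(- \frac{887}{H} - \frac{y}{299}\right) y = -6 + y \left(- \frac{887}{H} - \frac{y}{299}\right)$)
$\frac{2338665 + 4 \cdot 517247}{-298429 + k{\left(J,-1405 \right)}} = \frac{2338665 + 4 \cdot 517247}{-298429 - \left(6 + \frac{1465324}{1405} + \frac{2729104}{299}\right)} = \frac{2338665 + 2068988}{-298429 - \left(\frac{2730898}{299} + \frac{1465324}{1405}\right)} = \frac{4407653}{-298429 - \frac{4275043566}{420095}} = \frac{4407653}{- \frac{129643574321}{420095}} = 4407653 \left(- \frac{420095}{129643574321}\right) = - \frac{1851632987035}{129643574321}$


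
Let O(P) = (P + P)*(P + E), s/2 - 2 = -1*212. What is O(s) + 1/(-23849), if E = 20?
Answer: 8013263999/23849 ≈ 3.3600e+5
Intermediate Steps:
s = -420 (s = 4 + 2*(-1*212) = 4 + 2*(-212) = 4 - 424 = -420)
O(P) = 2*P*(20 + P) (O(P) = (P + P)*(P + 20) = (2*P)*(20 + P) = 2*P*(20 + P))
O(s) + 1/(-23849) = 2*(-420)*(20 - 420) + 1/(-23849) = 2*(-420)*(-400) - 1/23849 = 336000 - 1/23849 = 8013263999/23849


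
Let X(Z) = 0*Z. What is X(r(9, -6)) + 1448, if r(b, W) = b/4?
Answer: 1448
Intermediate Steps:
r(b, W) = b/4 (r(b, W) = b*(¼) = b/4)
X(Z) = 0
X(r(9, -6)) + 1448 = 0 + 1448 = 1448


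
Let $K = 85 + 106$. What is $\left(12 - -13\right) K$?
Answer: $4775$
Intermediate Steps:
$K = 191$
$\left(12 - -13\right) K = \left(12 - -13\right) 191 = \left(12 + 13\right) 191 = 25 \cdot 191 = 4775$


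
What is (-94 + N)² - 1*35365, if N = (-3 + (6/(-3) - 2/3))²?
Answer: -2554316/81 ≈ -31535.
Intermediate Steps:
N = 289/9 (N = (-3 + (6*(-⅓) - 2*⅓))² = (-3 + (-2 - ⅔))² = (-3 - 8/3)² = (-17/3)² = 289/9 ≈ 32.111)
(-94 + N)² - 1*35365 = (-94 + 289/9)² - 1*35365 = (-557/9)² - 35365 = 310249/81 - 35365 = -2554316/81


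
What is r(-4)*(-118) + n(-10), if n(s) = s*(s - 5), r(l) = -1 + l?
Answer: 740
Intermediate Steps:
n(s) = s*(-5 + s)
r(-4)*(-118) + n(-10) = (-1 - 4)*(-118) - 10*(-5 - 10) = -5*(-118) - 10*(-15) = 590 + 150 = 740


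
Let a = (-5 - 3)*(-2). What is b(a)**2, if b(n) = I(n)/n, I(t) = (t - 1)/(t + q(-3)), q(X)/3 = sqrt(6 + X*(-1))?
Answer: 9/6400 ≈ 0.0014063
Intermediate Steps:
q(X) = 3*sqrt(6 - X) (q(X) = 3*sqrt(6 + X*(-1)) = 3*sqrt(6 - X))
a = 16 (a = -8*(-2) = 16)
I(t) = (-1 + t)/(9 + t) (I(t) = (t - 1)/(t + 3*sqrt(6 - 1*(-3))) = (-1 + t)/(t + 3*sqrt(6 + 3)) = (-1 + t)/(t + 3*sqrt(9)) = (-1 + t)/(t + 3*3) = (-1 + t)/(t + 9) = (-1 + t)/(9 + t))
b(n) = (-1 + n)/(n*(9 + n)) (b(n) = ((-1 + n)/(9 + n))/n = (-1 + n)/(n*(9 + n)))
b(a)**2 = ((-1 + 16)/(16*(9 + 16)))**2 = ((1/16)*15/25)**2 = ((1/16)*(1/25)*15)**2 = (3/80)**2 = 9/6400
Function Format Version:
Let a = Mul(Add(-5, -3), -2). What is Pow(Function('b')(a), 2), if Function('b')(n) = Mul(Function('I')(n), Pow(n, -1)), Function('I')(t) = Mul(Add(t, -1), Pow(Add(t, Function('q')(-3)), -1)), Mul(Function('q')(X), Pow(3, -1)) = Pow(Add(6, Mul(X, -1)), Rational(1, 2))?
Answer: Rational(9, 6400) ≈ 0.0014063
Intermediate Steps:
Function('q')(X) = Mul(3, Pow(Add(6, Mul(-1, X)), Rational(1, 2))) (Function('q')(X) = Mul(3, Pow(Add(6, Mul(X, -1)), Rational(1, 2))) = Mul(3, Pow(Add(6, Mul(-1, X)), Rational(1, 2))))
a = 16 (a = Mul(-8, -2) = 16)
Function('I')(t) = Mul(Pow(Add(9, t), -1), Add(-1, t)) (Function('I')(t) = Mul(Add(t, -1), Pow(Add(t, Mul(3, Pow(Add(6, Mul(-1, -3)), Rational(1, 2)))), -1)) = Mul(Add(-1, t), Pow(Add(t, Mul(3, Pow(Add(6, 3), Rational(1, 2)))), -1)) = Mul(Add(-1, t), Pow(Add(t, Mul(3, Pow(9, Rational(1, 2)))), -1)) = Mul(Add(-1, t), Pow(Add(t, Mul(3, 3)), -1)) = Mul(Add(-1, t), Pow(Add(t, 9), -1)) = Mul(Add(-1, t), Pow(Add(9, t), -1)) = Mul(Pow(Add(9, t), -1), Add(-1, t)))
Function('b')(n) = Mul(Pow(n, -1), Pow(Add(9, n), -1), Add(-1, n)) (Function('b')(n) = Mul(Mul(Pow(Add(9, n), -1), Add(-1, n)), Pow(n, -1)) = Mul(Pow(n, -1), Pow(Add(9, n), -1), Add(-1, n)))
Pow(Function('b')(a), 2) = Pow(Mul(Pow(16, -1), Pow(Add(9, 16), -1), Add(-1, 16)), 2) = Pow(Mul(Rational(1, 16), Pow(25, -1), 15), 2) = Pow(Mul(Rational(1, 16), Rational(1, 25), 15), 2) = Pow(Rational(3, 80), 2) = Rational(9, 6400)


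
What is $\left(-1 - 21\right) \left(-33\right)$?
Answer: $726$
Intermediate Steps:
$\left(-1 - 21\right) \left(-33\right) = \left(-22\right) \left(-33\right) = 726$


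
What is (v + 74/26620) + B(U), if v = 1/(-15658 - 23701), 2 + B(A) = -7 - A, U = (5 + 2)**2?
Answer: -30382917847/523868290 ≈ -57.997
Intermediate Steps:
U = 49 (U = 7**2 = 49)
B(A) = -9 - A (B(A) = -2 + (-7 - A) = -9 - A)
v = -1/39359 (v = 1/(-39359) = -1/39359 ≈ -2.5407e-5)
(v + 74/26620) + B(U) = (-1/39359 + 74/26620) + (-9 - 1*49) = (-1/39359 + 74*(1/26620)) + (-9 - 49) = (-1/39359 + 37/13310) - 58 = 1442973/523868290 - 58 = -30382917847/523868290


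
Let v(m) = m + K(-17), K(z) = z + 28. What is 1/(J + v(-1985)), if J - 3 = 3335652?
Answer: 1/3333681 ≈ 2.9997e-7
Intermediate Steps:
J = 3335655 (J = 3 + 3335652 = 3335655)
K(z) = 28 + z
v(m) = 11 + m (v(m) = m + (28 - 17) = m + 11 = 11 + m)
1/(J + v(-1985)) = 1/(3335655 + (11 - 1985)) = 1/(3335655 - 1974) = 1/3333681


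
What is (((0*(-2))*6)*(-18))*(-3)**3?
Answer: 0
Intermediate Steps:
(((0*(-2))*6)*(-18))*(-3)**3 = ((0*6)*(-18))*(-27) = (0*(-18))*(-27) = 0*(-27) = 0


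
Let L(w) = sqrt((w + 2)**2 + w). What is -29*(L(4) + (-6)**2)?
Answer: -1044 - 58*sqrt(10) ≈ -1227.4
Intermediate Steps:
L(w) = sqrt(w + (2 + w)**2) (L(w) = sqrt((2 + w)**2 + w) = sqrt(w + (2 + w)**2))
-29*(L(4) + (-6)**2) = -29*(sqrt(4 + (2 + 4)**2) + (-6)**2) = -29*(sqrt(4 + 6**2) + 36) = -29*(sqrt(4 + 36) + 36) = -29*(sqrt(40) + 36) = -29*(2*sqrt(10) + 36) = -29*(36 + 2*sqrt(10)) = -1044 - 58*sqrt(10)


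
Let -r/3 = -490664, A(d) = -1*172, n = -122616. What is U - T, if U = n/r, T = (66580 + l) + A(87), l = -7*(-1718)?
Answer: -4810597631/61333 ≈ -78434.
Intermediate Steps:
A(d) = -172
l = 12026
T = 78434 (T = (66580 + 12026) - 172 = 78606 - 172 = 78434)
r = 1471992 (r = -3*(-490664) = 1471992)
U = -5109/61333 (U = -122616/1471992 = -122616*1/1471992 = -5109/61333 ≈ -0.083299)
U - T = -5109/61333 - 1*78434 = -5109/61333 - 78434 = -4810597631/61333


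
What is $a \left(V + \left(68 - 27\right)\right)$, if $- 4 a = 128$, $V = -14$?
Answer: $-864$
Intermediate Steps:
$a = -32$ ($a = \left(- \frac{1}{4}\right) 128 = -32$)
$a \left(V + \left(68 - 27\right)\right) = - 32 \left(-14 + \left(68 - 27\right)\right) = - 32 \left(-14 + 41\right) = \left(-32\right) 27 = -864$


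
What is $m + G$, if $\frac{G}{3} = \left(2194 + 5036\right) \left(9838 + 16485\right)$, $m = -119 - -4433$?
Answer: $570950184$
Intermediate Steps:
$m = 4314$ ($m = -119 + 4433 = 4314$)
$G = 570945870$ ($G = 3 \left(2194 + 5036\right) \left(9838 + 16485\right) = 3 \cdot 7230 \cdot 26323 = 3 \cdot 190315290 = 570945870$)
$m + G = 4314 + 570945870 = 570950184$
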